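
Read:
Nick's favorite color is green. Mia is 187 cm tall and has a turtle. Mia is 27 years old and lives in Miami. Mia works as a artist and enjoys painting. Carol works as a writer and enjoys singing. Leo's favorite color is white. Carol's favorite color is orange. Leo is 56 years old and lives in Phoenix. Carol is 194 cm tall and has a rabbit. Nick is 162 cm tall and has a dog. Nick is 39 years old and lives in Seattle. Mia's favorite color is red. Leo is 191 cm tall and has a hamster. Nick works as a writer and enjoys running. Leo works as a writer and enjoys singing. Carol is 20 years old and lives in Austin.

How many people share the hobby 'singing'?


Count: 2

2


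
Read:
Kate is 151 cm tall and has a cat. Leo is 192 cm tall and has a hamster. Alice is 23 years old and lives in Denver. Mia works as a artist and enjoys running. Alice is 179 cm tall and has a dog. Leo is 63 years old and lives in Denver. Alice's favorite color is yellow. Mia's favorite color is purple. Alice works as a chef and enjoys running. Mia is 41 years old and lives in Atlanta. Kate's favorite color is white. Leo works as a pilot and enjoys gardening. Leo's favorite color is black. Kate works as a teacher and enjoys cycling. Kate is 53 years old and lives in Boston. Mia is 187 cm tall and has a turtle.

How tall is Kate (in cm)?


Kate is 151 cm tall

151


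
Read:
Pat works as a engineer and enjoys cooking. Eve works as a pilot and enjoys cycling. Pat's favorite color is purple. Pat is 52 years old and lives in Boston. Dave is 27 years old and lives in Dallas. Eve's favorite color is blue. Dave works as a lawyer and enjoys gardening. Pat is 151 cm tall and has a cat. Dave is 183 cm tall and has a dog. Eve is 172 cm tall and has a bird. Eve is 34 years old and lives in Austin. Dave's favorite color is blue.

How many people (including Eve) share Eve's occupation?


Eve is a pilot. Count = 1

1


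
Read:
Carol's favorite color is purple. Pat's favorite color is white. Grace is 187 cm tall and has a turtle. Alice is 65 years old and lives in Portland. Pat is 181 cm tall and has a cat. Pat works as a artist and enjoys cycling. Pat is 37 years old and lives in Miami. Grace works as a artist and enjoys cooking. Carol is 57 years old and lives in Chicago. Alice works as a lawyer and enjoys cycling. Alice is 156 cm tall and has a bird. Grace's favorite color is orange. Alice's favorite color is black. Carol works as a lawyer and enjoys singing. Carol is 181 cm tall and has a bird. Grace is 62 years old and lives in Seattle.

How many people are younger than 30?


Filter: 0

0


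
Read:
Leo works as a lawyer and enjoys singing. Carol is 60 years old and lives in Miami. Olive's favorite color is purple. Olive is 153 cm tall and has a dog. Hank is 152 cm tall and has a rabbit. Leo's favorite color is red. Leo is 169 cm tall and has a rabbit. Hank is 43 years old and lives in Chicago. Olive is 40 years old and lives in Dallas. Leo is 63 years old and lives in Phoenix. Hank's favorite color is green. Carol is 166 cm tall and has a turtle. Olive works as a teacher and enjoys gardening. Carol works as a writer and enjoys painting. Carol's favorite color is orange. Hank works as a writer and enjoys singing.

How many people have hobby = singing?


Count: 2

2


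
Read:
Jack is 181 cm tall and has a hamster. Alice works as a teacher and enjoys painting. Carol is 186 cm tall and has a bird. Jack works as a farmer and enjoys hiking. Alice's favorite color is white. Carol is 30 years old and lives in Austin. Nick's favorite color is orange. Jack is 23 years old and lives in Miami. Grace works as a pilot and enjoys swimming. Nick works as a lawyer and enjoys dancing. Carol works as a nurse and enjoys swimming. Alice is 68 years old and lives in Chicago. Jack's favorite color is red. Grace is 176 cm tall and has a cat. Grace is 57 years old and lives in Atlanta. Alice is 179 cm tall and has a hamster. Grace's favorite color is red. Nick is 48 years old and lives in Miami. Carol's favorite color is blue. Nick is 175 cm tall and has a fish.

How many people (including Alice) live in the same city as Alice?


Alice lives in Chicago. Count = 1

1


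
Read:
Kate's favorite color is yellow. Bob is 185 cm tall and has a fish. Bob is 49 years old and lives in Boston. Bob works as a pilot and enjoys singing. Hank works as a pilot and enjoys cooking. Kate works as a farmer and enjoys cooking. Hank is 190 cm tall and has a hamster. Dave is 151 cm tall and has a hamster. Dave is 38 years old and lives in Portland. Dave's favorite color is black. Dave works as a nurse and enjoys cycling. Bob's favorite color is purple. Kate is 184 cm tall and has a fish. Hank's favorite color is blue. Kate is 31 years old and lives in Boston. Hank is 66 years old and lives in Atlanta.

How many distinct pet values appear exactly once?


Unique pet values: 0

0


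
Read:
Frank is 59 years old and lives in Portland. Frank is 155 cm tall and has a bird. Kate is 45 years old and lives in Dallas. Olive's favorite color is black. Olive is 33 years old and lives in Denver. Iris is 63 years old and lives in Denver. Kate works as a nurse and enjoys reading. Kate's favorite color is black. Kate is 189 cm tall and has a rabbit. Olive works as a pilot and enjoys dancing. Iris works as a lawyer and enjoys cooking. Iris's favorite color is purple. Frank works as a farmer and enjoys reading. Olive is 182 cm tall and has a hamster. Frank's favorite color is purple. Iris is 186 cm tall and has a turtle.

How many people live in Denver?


Count in Denver: 2

2


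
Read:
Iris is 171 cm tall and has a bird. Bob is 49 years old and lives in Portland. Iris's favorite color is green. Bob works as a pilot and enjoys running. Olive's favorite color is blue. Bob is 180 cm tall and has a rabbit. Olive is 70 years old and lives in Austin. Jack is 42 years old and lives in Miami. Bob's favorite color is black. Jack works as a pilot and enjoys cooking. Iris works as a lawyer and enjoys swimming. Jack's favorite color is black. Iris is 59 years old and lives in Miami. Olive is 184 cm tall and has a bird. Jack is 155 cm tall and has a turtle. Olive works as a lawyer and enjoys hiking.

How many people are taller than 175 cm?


Taller than 175: 2

2


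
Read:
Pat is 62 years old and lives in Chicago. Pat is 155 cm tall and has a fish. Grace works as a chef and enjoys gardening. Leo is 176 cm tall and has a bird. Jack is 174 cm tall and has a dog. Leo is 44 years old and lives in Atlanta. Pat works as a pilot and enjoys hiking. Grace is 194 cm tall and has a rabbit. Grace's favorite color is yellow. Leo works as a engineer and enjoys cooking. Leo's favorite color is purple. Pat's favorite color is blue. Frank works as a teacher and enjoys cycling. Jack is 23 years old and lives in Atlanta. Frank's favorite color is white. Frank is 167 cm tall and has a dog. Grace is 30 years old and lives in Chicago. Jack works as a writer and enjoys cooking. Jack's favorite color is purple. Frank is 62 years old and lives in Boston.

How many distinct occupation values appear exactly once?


Unique occupation values: 5

5


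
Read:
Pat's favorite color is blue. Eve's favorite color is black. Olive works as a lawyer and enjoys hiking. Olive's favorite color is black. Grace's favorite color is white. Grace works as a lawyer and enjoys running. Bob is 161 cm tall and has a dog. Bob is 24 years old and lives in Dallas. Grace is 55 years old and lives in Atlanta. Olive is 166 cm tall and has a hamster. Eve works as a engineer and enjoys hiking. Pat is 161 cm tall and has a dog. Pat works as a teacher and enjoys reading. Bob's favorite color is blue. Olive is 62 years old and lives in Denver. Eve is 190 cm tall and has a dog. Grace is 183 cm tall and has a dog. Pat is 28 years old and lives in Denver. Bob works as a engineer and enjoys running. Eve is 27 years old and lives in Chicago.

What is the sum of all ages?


27+28+24+62+55 = 196

196


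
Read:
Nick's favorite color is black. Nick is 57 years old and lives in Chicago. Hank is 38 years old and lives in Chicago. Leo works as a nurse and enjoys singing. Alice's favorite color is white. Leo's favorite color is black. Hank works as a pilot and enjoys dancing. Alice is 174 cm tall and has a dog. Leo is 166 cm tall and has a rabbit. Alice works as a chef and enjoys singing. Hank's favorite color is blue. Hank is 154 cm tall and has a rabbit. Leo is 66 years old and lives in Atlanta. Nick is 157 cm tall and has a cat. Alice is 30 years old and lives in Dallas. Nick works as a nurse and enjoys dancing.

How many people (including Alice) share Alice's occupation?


Alice is a chef. Count = 1

1


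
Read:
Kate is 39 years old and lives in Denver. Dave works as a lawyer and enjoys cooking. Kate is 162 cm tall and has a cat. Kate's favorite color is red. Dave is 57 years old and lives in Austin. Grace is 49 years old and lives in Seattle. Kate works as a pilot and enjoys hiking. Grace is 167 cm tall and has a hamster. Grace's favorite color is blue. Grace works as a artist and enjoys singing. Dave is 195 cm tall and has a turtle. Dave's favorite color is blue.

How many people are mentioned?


People: Dave, Grace, Kate. Count = 3

3


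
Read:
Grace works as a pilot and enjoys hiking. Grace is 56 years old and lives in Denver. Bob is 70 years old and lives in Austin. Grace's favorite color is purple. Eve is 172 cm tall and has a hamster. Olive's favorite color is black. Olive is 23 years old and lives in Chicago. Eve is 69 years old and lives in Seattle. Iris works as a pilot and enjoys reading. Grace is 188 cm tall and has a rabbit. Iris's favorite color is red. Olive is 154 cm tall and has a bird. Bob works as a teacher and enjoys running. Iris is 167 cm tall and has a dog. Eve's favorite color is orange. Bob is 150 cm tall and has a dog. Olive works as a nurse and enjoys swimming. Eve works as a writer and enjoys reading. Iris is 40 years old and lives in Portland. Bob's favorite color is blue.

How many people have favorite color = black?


Count: 1

1


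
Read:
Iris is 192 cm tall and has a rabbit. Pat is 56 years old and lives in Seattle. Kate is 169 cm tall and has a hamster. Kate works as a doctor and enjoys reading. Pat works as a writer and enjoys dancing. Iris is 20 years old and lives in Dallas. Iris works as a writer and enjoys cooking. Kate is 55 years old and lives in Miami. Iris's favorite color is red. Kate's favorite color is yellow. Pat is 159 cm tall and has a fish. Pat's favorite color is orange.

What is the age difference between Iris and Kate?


|20 - 55| = 35

35


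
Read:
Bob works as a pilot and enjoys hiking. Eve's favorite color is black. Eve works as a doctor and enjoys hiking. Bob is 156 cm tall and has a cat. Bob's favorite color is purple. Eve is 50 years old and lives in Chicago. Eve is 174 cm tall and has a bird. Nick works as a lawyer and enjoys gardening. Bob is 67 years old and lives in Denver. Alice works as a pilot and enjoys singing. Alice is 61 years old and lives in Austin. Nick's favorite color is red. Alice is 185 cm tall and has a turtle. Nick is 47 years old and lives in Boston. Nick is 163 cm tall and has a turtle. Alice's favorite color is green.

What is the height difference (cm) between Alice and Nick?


|185 - 163| = 22

22


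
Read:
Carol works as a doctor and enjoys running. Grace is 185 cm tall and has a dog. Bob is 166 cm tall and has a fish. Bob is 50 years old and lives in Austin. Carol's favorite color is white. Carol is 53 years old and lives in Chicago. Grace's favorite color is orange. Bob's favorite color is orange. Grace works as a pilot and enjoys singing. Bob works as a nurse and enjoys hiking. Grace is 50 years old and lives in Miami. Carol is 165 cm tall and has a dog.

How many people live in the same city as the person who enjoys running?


Person with hobby running is Carol, city Chicago. Count = 1

1


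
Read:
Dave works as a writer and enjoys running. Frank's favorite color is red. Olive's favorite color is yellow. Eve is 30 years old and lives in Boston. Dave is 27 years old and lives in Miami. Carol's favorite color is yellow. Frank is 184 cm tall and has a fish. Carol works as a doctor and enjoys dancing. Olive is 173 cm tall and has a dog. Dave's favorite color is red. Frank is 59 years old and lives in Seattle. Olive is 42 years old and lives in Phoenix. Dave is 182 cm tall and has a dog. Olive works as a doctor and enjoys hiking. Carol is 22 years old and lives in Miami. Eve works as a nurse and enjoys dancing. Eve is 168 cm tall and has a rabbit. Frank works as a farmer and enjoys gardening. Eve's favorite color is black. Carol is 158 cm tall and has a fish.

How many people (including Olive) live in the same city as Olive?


Olive lives in Phoenix. Count = 1

1


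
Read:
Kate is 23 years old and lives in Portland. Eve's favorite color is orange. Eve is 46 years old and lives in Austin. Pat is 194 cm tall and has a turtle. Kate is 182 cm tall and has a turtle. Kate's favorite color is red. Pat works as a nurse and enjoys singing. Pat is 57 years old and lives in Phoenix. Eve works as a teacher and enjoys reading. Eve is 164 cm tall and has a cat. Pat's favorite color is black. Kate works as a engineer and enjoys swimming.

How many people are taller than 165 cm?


Taller than 165: 2

2


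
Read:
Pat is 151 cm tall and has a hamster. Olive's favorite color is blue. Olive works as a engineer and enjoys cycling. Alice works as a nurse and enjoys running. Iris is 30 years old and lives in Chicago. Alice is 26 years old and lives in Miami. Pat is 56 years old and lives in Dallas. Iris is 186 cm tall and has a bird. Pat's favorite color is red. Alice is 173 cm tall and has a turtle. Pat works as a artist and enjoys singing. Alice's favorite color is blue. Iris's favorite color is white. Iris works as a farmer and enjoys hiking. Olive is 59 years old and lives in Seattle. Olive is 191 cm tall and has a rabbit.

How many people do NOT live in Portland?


Not in Portland: 4

4


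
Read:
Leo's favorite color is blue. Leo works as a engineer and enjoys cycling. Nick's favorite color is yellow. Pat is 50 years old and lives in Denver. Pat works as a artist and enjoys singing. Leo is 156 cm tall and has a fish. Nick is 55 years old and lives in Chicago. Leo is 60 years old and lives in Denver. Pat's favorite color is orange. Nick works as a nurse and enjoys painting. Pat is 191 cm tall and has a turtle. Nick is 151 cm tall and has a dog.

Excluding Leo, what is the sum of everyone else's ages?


Sum (excluding Leo): 105

105


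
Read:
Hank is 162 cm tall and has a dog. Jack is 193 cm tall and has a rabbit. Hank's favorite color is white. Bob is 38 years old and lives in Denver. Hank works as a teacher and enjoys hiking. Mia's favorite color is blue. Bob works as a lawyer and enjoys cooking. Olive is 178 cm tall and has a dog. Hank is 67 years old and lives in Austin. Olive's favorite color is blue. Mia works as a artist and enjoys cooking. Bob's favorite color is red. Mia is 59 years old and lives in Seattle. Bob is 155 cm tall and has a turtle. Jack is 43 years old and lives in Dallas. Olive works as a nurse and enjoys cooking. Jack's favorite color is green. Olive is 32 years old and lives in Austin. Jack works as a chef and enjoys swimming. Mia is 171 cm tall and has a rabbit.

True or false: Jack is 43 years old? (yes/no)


Jack is actually 43. yes

yes


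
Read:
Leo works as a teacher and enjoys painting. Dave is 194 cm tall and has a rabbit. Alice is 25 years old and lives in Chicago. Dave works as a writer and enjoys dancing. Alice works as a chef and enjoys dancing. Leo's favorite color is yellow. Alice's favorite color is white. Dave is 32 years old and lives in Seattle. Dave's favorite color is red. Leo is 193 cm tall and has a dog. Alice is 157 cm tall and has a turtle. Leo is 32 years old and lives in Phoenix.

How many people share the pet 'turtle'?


Count: 1

1


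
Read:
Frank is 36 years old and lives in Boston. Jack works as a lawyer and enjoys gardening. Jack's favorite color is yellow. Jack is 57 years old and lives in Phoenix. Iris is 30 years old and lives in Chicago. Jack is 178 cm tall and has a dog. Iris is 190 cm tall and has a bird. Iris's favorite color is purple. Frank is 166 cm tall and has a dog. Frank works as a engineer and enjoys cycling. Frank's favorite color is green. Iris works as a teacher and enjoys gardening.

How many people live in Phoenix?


Count in Phoenix: 1

1


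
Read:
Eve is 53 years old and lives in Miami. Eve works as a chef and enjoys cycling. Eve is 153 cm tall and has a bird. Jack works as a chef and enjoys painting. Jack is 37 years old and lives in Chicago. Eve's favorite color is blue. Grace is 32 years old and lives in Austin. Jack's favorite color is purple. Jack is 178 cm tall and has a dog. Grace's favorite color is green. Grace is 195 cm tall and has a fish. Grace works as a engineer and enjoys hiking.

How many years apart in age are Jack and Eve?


37 vs 53, diff = 16

16


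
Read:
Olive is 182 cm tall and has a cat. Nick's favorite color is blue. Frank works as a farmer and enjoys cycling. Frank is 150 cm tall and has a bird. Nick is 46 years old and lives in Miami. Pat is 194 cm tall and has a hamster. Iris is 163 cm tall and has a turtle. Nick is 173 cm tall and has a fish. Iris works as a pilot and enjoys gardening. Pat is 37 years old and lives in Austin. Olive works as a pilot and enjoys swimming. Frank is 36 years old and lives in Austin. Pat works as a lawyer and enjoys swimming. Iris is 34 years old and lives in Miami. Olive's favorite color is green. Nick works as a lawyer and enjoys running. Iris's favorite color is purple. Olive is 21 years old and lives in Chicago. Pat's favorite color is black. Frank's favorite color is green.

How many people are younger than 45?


Filter: 4

4


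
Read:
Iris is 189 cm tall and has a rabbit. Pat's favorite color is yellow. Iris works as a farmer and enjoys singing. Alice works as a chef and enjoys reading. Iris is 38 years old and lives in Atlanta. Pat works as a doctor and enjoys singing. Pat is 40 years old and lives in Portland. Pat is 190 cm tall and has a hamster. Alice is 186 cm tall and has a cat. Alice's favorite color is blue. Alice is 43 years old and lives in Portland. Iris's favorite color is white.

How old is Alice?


Alice is 43 years old

43


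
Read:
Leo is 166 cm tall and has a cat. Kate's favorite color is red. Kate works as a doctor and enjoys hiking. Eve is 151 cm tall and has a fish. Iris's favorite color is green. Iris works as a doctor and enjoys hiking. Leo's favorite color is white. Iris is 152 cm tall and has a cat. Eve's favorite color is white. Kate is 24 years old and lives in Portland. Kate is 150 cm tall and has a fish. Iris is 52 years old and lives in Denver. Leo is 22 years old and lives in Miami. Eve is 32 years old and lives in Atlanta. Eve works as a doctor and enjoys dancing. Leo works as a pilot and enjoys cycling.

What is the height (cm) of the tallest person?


Tallest: Leo at 166 cm

166


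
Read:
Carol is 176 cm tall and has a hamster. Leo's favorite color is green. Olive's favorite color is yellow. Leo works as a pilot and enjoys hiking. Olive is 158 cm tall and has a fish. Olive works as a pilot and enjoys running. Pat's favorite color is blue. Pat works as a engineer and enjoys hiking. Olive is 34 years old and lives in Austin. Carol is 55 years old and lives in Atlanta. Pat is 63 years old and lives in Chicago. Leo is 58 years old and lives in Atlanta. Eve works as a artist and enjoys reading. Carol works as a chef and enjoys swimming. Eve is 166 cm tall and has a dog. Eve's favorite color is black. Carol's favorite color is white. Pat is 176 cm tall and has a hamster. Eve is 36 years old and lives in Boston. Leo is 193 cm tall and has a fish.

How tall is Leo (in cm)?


Leo is 193 cm tall

193


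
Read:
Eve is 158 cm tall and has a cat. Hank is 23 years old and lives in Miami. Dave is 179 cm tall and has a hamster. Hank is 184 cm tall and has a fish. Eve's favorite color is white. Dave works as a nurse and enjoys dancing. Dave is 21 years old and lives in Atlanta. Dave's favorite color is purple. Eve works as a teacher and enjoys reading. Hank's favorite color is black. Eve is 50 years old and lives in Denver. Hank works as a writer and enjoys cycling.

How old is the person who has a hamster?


Person with hamster is Dave, age 21

21


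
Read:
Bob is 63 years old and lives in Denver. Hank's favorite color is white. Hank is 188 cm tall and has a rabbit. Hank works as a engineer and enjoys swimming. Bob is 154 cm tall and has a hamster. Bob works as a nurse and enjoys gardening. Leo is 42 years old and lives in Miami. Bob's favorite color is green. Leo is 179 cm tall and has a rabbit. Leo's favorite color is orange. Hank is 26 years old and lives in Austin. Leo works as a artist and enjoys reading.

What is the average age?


Sum=131, n=3, avg=43.67

43.67


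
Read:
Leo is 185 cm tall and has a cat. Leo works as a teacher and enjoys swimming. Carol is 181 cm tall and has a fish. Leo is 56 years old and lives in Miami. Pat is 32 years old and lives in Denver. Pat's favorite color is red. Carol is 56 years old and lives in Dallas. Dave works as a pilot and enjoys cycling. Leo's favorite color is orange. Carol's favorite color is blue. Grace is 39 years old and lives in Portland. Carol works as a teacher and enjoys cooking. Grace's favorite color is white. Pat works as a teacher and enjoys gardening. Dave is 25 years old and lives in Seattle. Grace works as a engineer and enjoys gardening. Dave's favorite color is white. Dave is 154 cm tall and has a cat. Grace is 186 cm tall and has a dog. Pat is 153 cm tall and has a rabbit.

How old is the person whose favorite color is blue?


Person with favorite color=blue is Carol, age 56

56


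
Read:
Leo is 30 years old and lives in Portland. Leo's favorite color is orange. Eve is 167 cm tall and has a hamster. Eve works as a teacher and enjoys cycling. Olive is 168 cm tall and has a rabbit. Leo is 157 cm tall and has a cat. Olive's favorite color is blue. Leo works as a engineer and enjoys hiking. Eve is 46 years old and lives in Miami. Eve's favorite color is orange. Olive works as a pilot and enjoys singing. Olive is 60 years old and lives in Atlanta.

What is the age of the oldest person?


Oldest: Olive at 60

60


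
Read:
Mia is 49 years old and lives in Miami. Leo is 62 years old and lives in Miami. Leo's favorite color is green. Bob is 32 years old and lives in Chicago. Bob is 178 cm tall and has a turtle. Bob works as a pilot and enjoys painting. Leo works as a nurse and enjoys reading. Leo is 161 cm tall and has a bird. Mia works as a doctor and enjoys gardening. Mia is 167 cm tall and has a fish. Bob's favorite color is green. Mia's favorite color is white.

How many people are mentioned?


People: Bob, Leo, Mia. Count = 3

3


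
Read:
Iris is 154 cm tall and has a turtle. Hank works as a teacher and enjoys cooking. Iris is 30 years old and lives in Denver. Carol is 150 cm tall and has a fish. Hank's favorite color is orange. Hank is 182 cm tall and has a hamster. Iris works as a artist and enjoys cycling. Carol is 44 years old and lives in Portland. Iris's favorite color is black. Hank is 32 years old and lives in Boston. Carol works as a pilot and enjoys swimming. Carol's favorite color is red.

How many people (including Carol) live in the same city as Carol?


Carol lives in Portland. Count = 1

1


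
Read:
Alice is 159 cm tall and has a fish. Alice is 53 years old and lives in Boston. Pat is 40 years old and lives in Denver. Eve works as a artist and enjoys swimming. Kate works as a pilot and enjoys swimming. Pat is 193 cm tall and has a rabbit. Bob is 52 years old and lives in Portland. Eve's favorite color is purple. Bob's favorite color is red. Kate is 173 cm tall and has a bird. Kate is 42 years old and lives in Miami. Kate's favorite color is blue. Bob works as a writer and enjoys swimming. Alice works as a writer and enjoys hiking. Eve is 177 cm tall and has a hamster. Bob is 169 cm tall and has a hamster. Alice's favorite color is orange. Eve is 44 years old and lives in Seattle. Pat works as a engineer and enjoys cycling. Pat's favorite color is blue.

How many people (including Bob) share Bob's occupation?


Bob is a writer. Count = 2

2


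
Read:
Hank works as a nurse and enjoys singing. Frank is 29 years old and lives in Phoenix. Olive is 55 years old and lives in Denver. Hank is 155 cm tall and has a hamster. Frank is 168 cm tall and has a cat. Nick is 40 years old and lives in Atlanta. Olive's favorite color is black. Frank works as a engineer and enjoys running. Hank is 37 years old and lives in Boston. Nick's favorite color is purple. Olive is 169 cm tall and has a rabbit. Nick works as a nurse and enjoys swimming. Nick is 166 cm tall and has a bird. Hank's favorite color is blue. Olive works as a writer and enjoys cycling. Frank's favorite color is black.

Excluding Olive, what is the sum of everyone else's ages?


Sum (excluding Olive): 106

106


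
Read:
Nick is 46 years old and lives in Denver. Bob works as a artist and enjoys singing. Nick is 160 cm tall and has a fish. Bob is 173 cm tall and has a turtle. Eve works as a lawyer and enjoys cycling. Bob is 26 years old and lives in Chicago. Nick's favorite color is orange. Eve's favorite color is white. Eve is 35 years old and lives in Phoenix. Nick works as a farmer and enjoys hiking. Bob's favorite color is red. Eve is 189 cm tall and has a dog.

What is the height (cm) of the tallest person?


Tallest: Eve at 189 cm

189


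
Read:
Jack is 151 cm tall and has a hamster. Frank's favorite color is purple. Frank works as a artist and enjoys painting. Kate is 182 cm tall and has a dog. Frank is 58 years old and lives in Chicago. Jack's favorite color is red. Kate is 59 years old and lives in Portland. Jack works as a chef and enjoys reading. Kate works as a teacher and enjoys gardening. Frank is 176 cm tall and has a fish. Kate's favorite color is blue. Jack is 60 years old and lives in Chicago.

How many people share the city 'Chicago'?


Count: 2

2


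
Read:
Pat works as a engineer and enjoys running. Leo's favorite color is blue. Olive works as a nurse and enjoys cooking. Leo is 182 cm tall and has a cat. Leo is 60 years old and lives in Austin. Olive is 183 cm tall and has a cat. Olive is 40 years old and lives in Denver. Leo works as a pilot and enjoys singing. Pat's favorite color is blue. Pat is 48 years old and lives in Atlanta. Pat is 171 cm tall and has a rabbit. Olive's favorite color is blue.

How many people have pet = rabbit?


Count: 1

1


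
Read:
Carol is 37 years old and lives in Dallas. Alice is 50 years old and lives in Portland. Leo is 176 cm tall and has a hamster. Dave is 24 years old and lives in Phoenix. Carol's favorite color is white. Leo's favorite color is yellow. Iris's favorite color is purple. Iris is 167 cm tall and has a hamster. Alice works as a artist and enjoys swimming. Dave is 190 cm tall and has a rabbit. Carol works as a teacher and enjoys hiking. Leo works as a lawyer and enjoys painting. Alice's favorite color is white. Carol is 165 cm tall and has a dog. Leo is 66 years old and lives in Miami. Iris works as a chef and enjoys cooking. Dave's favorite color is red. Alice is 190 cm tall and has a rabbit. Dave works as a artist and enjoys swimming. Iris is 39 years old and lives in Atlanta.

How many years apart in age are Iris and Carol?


39 vs 37, diff = 2

2


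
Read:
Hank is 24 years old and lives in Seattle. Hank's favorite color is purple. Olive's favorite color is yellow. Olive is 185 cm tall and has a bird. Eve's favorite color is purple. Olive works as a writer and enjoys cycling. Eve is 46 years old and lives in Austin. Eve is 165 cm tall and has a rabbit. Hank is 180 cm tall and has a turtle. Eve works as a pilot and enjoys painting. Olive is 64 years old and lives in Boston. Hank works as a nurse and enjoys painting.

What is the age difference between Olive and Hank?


|64 - 24| = 40

40


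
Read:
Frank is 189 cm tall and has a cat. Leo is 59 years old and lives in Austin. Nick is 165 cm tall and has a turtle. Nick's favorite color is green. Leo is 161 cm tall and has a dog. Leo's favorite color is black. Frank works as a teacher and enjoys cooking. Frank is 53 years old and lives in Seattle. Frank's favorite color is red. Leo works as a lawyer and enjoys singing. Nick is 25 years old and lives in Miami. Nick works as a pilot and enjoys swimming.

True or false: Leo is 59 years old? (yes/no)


Leo is actually 59. yes

yes


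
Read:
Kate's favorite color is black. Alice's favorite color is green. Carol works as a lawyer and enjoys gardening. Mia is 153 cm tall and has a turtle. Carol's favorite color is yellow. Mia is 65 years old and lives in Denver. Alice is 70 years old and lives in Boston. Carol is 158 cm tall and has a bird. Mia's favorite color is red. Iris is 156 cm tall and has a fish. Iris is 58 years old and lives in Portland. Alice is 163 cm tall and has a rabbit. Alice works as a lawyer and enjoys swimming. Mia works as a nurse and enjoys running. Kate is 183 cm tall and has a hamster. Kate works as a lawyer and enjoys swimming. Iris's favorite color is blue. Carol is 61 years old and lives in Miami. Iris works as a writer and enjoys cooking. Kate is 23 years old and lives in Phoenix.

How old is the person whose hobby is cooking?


Person with hobby=cooking is Iris, age 58

58


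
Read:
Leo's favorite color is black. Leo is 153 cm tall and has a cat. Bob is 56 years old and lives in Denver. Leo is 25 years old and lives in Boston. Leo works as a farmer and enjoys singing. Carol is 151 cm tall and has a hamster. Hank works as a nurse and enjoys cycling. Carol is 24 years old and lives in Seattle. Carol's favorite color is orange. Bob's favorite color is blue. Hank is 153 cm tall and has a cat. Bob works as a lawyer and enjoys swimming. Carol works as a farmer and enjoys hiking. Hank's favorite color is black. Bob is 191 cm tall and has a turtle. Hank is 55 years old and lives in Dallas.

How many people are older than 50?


Filter: 2

2


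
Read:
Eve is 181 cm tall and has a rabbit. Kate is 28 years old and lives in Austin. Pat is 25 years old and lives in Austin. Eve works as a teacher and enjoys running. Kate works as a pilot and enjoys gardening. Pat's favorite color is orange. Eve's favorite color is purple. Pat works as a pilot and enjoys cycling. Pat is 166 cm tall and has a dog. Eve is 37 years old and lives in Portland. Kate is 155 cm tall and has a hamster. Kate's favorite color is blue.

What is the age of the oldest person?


Oldest: Eve at 37

37


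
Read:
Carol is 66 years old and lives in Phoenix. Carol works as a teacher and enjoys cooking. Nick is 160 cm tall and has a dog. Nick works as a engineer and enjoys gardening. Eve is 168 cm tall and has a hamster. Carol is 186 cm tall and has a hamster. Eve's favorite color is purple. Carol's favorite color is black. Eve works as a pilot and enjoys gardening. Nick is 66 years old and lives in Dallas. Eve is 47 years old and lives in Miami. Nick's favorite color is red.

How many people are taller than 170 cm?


Taller than 170: 1

1


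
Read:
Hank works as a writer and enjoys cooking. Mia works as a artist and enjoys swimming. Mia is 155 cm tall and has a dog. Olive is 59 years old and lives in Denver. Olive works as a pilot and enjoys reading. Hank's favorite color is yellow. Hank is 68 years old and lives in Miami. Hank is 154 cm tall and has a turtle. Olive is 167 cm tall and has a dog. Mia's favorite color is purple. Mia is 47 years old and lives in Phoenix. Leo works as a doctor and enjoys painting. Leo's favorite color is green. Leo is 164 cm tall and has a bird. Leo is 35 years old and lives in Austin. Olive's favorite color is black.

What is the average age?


Sum=209, n=4, avg=52.25

52.25


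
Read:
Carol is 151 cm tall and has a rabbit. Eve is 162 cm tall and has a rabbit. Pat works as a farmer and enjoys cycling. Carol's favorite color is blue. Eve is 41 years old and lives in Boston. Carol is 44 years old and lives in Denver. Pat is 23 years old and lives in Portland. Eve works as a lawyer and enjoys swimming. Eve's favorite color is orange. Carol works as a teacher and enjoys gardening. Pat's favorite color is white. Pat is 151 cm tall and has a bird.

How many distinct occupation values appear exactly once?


Unique occupation values: 3

3


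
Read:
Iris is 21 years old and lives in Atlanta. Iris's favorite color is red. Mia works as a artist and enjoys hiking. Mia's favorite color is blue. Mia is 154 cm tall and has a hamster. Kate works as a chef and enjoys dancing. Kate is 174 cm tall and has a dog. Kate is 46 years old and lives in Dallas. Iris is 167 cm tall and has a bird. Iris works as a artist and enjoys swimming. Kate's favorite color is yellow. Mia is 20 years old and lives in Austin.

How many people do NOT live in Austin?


Not in Austin: 2

2


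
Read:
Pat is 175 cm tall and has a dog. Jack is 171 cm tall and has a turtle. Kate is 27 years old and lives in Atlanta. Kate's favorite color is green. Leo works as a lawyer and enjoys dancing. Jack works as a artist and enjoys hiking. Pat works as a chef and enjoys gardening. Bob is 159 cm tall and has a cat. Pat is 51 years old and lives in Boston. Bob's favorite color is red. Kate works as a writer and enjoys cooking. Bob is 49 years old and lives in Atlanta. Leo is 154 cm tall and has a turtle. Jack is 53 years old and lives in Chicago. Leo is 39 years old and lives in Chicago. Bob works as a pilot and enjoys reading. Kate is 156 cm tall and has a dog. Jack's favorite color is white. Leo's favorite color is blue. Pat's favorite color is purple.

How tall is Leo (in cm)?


Leo is 154 cm tall

154


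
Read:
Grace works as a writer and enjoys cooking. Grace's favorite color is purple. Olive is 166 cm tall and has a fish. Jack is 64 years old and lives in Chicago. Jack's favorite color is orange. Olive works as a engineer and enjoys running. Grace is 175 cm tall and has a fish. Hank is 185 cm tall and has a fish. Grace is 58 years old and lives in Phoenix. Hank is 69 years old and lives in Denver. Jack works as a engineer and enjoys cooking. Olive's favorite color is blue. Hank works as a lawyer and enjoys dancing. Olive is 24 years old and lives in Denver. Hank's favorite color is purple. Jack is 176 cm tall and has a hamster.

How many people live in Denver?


Count in Denver: 2

2


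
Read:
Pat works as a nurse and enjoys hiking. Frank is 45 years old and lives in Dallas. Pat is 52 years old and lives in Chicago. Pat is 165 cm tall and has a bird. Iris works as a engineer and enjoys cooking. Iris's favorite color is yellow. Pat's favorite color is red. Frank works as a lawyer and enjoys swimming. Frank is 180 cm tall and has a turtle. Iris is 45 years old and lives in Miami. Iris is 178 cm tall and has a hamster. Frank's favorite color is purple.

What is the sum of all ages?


45+52+45 = 142

142


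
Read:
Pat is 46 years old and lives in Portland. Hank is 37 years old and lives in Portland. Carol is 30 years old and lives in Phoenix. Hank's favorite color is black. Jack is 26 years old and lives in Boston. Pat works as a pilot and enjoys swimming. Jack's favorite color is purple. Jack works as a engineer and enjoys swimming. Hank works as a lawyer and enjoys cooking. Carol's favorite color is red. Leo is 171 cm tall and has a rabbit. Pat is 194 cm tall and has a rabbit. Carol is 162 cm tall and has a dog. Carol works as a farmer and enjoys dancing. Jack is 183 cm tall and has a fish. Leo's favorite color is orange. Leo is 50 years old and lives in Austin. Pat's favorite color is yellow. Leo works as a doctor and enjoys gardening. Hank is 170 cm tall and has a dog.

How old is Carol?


Carol is 30 years old

30


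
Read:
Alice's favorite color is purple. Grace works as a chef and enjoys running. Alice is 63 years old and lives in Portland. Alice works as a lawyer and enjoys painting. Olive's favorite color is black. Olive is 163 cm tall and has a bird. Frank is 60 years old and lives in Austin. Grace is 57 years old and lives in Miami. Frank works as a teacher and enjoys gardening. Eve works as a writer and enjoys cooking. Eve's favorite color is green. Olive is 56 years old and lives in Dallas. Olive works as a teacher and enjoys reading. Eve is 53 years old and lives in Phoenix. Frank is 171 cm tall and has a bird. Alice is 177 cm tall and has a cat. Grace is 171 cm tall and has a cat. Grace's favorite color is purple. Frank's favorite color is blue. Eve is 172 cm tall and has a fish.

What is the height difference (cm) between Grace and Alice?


|171 - 177| = 6

6


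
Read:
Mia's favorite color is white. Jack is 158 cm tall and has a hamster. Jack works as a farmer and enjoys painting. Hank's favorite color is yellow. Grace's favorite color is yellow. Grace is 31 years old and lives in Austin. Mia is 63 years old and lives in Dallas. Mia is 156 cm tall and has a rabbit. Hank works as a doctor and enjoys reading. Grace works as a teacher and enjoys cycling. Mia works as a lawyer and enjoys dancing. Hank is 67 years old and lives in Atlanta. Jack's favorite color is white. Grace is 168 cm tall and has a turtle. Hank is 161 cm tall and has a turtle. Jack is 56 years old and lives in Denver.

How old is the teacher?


The teacher is Grace, age 31

31


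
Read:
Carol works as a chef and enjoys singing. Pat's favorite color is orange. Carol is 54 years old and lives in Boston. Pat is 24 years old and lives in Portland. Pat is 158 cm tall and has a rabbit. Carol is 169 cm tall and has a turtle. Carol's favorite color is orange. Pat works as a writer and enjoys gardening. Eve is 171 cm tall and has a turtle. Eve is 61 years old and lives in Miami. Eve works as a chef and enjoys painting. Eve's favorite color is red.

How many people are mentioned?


People: Pat, Eve, Carol. Count = 3

3


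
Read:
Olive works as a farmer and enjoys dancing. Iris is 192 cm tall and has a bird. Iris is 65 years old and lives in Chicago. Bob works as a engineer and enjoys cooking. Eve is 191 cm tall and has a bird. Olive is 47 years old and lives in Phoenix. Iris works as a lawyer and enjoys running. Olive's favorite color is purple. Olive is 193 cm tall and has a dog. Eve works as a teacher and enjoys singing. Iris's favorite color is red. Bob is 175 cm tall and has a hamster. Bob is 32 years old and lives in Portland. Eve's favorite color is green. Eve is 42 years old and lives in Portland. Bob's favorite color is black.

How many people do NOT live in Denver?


Not in Denver: 4

4


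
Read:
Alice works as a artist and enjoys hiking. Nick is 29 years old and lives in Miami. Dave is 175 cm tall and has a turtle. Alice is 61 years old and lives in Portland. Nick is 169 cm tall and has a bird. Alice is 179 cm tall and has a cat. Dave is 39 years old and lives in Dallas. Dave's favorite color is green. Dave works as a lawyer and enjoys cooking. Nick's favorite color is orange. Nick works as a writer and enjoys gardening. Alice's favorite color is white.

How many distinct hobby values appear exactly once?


Unique hobby values: 3

3


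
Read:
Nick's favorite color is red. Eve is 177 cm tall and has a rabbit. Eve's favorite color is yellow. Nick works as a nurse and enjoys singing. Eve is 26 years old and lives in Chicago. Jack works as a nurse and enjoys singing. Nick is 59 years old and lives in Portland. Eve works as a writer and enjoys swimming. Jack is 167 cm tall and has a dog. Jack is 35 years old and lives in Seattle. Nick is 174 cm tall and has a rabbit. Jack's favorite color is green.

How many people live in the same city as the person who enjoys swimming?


Person with hobby swimming is Eve, city Chicago. Count = 1

1


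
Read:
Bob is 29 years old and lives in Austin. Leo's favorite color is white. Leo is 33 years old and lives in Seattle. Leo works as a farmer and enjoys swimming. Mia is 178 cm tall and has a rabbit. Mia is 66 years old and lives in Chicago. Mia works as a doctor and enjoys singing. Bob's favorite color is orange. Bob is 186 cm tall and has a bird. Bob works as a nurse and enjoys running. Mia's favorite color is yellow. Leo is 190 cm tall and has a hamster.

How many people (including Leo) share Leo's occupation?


Leo is a farmer. Count = 1

1
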